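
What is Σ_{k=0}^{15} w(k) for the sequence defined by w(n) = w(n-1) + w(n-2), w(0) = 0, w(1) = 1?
Computing the sequence terms: 0, 1, 1, 2, 3, 5, 8, 13, 21, 34, 55, 89, 144, 233, 377, 610
Adding these values together:

1596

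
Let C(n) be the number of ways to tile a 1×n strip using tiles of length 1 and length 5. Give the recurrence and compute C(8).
Condition on the last tile: it has length 1 (leaving a 1×(n-1) strip) or length 5 (leaving a 1×(n-5) strip), so C(n) = C(n-1) + C(n-5) (order-5 linear recurrence).
For 0 ≤ i < 5 only unit tiles fit, so C(i) = 1.
Iterating the recurrence: C(5) = 2, C(6) = 3, C(7) = 4, C(8) = 5.

C(n) = C(n-1) + C(n-5), with C(i) = 1 for 0 ≤ i < 5; C(8) = 5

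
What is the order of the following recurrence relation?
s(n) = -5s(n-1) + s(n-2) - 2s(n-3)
The order is the largest lag k for which s(n-k) appears. Here the deepest term is s(n-3), so the order is 3.

Order 3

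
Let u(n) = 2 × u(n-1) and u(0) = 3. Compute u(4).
Computing step by step:
u(0) = 3
u(1) = 2 × 3 = 6
u(2) = 2 × 6 = 12
u(3) = 2 × 12 = 24
u(4) = 2 × 24 = 48

48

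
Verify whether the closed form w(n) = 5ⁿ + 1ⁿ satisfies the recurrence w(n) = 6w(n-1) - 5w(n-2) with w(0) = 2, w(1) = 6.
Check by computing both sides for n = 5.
From the recurrence with w(0) = 2, w(1) = 6:
  w(0) = 2, w(1) = 6, w(2) = 26, w(3) = 126, w(4) = 626, w(5) = 3126
  so the recurrence gives w(5) = 3126.
From the proposed closed form w(n) = 5ⁿ + 1ⁿ:
  w(5) = 3126.
Both sides give 3126 at n = 5, and the initial condition(s) match, so the closed form is consistent.

Yes, the closed form is correct.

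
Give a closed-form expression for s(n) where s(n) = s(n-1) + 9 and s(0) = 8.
Recurrence: s(n) = s(n-1) + 9, initial: s(0) = 8.
Each step adds 9, so s(n) = s(0) + 9n = 9n + 8.

s(n) = 9n + 8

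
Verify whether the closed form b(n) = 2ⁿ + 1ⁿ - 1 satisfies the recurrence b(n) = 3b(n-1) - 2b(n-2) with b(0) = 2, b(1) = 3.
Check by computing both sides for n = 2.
From the recurrence with b(0) = 2, b(1) = 3:
  b(0) = 2, b(1) = 3, b(2) = 5
  so the recurrence gives b(2) = 5.
From the proposed closed form b(n) = 2ⁿ + 1ⁿ - 1:
  b(2) = 4.
The recurrence gives 5 but the closed form gives 4, so the closed form does not satisfy the recurrence.

No, the closed form is incorrect.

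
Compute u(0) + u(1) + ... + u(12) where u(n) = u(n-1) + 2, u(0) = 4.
Computing the sequence terms: 4, 6, 8, 10, 12, 14, 16, 18, 20, 22, 24, 26, 28
Adding these values together:

208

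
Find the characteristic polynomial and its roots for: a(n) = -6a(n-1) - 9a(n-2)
Substitute a(n) = rⁿ and divide through by rⁿ⁻²: r² + 6r + 9 = 0
Factor: (r + 3)² = 0, so r = -3 (double root).
General solution: a(n) = (A + Bn)·(-3)ⁿ

Characteristic: r² + 6r + 9 = 0, Roots: r = -3 (double root)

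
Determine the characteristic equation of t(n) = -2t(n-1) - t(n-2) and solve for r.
Substitute t(n) = rⁿ and divide through by rⁿ⁻²: r² + 2r + 1 = 0
Factor: (r + 1)² = 0, so r = -1 (double root).
General solution: t(n) = (A + Bn)·(-1)ⁿ

Characteristic: r² + 2r + 1 = 0, Roots: r = -1 (double root)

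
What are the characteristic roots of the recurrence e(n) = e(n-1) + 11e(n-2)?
Substitute e(n) = rⁿ and divide through by rⁿ⁻²: r² - r - 11 = 0
Discriminant: 1² + 4·11 = 45, not a perfect square, so by the quadratic formula r = (1 ± √45)/2.
General solution: e(n) = A·r₁ⁿ + B·r₂ⁿ where r₁,r₂ = (1 ± √45)/2

Characteristic: r² - r - 11 = 0, Roots: r = (1 ± √45)/2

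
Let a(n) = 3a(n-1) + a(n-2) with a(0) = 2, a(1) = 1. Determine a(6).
Computing the sequence terms:
2, 1, 5, 16, 53, 175, 578

578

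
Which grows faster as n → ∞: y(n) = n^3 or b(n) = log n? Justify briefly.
Comparing growth rates:
Growth-rate hierarchy: log n ≺ any polynomial ≺ any exponential cⁿ (c>1) ≺ n! ≺ nⁿ.
polynomial degree 3 dominates logarithmic asymptotically.

y(n) grows faster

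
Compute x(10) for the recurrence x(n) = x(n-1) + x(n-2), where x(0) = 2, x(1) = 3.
Computing the sequence terms:
2, 3, 5, 8, 13, 21, 34, 55, 89, 144, 233

233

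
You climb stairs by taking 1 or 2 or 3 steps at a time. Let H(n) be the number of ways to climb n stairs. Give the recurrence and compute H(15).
Condition on the size of the last step (1 to 3): before it there were n-1, …, n-3 stairs climbed, and these cases are disjoint, so H(n) = H(n-1) + H(n-2) + H(n-3) (order-3 linear recurrence).
Initial conditions by direct count (compositions of i into parts ≤ 3): H(1) = 1; H(2) = 2; H(3) = 4.
Iterating the recurrence: H(4) = 7, H(5) = 13, H(6) = 24, H(7) = 44, H(8) = 81, H(9) = 149, H(10) = 274, H(11) = 504, H(12) = 927, H(13) = 1705, H(14) = 3136, H(15) = 5768.

H(n) = H(n-1) + H(n-2) + H(n-3), H(1) = 1, H(2) = 2, H(3) = 4; H(15) = 5768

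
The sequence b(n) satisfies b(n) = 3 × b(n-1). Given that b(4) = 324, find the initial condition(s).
In general b(n) = 3ⁿ · b(0). At n = 4: b(0) = b(4) / 3^4 = 324 / 81 = 4.

b(0) = 4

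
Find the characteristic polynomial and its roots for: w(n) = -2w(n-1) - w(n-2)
Substitute w(n) = rⁿ and divide through by rⁿ⁻²: r² + 2r + 1 = 0
Factor: (r + 1)² = 0, so r = -1 (double root).
General solution: w(n) = (A + Bn)·(-1)ⁿ

Characteristic: r² + 2r + 1 = 0, Roots: r = -1 (double root)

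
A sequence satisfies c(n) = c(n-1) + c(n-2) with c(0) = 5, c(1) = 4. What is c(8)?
Computing the sequence terms:
5, 4, 9, 13, 22, 35, 57, 92, 149

149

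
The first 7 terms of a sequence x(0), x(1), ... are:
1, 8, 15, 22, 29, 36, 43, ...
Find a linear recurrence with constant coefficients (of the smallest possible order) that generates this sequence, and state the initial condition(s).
Look for the lowest-order linear relation among consecutive terms.
Observation: consecutive differences are constant (= 7).
Check at n=2: 1·8 + 7 = 15. ✓

x(n) = x(n-1) + 7, x(0) = 1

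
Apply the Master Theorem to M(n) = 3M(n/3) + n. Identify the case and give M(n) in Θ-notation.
Master Theorem template: M(n) = a·M(n/b) + f(n).
Here: a=3, b=3, f(n)=n
Compute log_b(a) = log_3(3) = 1.
f(n) = n = Θ(n). Case 2: M(n) = Θ(n log n).

Case 2: M(n) = Θ(n log n)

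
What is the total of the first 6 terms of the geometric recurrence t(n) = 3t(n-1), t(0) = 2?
Computing the sequence terms: 2, 6, 18, 54, 162, 486
Adding these values together:

728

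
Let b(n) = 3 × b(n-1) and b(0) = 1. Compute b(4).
Computing step by step:
b(0) = 1
b(1) = 3 × 1 = 3
b(2) = 3 × 3 = 9
b(3) = 3 × 9 = 27
b(4) = 3 × 27 = 81

81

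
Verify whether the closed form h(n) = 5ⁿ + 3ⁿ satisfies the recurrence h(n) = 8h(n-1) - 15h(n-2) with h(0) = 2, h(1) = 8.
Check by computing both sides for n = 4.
From the recurrence with h(0) = 2, h(1) = 8:
  h(0) = 2, h(1) = 8, h(2) = 34, h(3) = 152, h(4) = 706
  so the recurrence gives h(4) = 706.
From the proposed closed form h(n) = 5ⁿ + 3ⁿ:
  h(4) = 706.
Both sides give 706 at n = 4, and the initial condition(s) match, so the closed form is consistent.

Yes, the closed form is correct.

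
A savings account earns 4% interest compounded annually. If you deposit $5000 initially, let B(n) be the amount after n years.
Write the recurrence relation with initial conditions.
Each year the balance grows by 4%, i.e. is multiplied by 1 + 4/100 = 1.04, so B(n) = 1.04 × B(n-1). The initial deposit gives B(0) = 5000.
Unrolling gives the closed form B(n) = 5000 × (1.04)ⁿ.

B(n) = 1.04 × B(n-1), B(0) = 5000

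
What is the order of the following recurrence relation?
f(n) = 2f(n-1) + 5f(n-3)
The order is the largest lag k for which f(n-k) appears. Here the deepest term is f(n-3), so the order is 3.

Order 3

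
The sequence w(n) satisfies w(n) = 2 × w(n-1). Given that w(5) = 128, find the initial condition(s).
In general w(n) = 2ⁿ · w(0). At n = 5: w(0) = w(5) / 2^5 = 128 / 32 = 4.

w(0) = 4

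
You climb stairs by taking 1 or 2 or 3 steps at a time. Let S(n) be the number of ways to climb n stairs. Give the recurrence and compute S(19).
Condition on the size of the last step (1 to 3): before it there were n-1, …, n-3 stairs climbed, and these cases are disjoint, so S(n) = S(n-1) + S(n-2) + S(n-3) (order-3 linear recurrence).
Initial conditions by direct count (compositions of i into parts ≤ 3): S(1) = 1; S(2) = 2; S(3) = 4.
Iterating the recurrence: S(4) = 7, S(5) = 13, S(6) = 24, S(7) = 44, S(8) = 81, S(9) = 149, S(10) = 274, S(11) = 504, S(12) = 927, S(13) = 1705, S(14) = 3136, S(15) = 5768, S(16) = 10609, S(17) = 19513, S(18) = 35890, S(19) = 66012.

S(n) = S(n-1) + S(n-2) + S(n-3), S(1) = 1, S(2) = 2, S(3) = 4; S(19) = 66012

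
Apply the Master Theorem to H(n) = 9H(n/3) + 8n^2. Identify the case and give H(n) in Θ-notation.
Master Theorem template: H(n) = a·H(n/b) + f(n).
Here: a=9, b=3, f(n)=8n^2
Compute log_b(a) = log_3(9) = 2.
f(n) = 8n^2 = Θ(n^2). Case 2: H(n) = Θ(n^2 log n).

Case 2: H(n) = Θ(n^2 log n)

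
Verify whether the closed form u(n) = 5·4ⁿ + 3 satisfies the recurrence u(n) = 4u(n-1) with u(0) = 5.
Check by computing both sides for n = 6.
From the recurrence with u(0) = 5:
  u(0) = 5, u(1) = 20, u(2) = 80, u(3) = 320, u(4) = 1280, u(5) = 5120, u(6) = 20480
  so the recurrence gives u(6) = 20480.
From the proposed closed form u(n) = 5·4ⁿ + 3:
  u(6) = 20483.
The recurrence gives 20480 but the closed form gives 20483, so the closed form does not satisfy the recurrence.

No, the closed form is incorrect.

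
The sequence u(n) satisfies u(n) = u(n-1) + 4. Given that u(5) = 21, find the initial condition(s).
u(5) = u(0) + 5·4, so u(0) = 21 - 20 = 1.

u(0) = 1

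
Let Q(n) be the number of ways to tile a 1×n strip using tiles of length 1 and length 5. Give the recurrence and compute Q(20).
Condition on the last tile: it has length 1 (leaving a 1×(n-1) strip) or length 5 (leaving a 1×(n-5) strip), so Q(n) = Q(n-1) + Q(n-5) (order-5 linear recurrence).
For 0 ≤ i < 5 only unit tiles fit, so Q(i) = 1.
Iterating the recurrence: Q(5) = 2, Q(6) = 3, Q(7) = 4, Q(8) = 5, Q(9) = 6, Q(10) = 8, Q(11) = 11, Q(12) = 15, Q(13) = 20, Q(14) = 26, Q(15) = 34, Q(16) = 45, Q(17) = 60, Q(18) = 80, Q(19) = 106, Q(20) = 140.

Q(n) = Q(n-1) + Q(n-5), with Q(i) = 1 for 0 ≤ i < 5; Q(20) = 140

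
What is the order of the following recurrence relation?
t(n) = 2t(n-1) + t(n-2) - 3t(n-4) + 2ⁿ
The order is the largest lag k for which t(n-k) appears. Here the deepest term is t(n-4) (the 2ⁿ term is non-homogeneous and does not affect the order), so the order is 4.

Order 4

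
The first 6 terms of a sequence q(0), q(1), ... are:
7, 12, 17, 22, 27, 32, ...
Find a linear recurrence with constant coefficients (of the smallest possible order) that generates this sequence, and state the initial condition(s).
Look for the lowest-order linear relation among consecutive terms.
Observation: consecutive differences are constant (= 5).
Check at n=2: 1·12 + 5 = 17. ✓

q(n) = q(n-1) + 5, q(0) = 7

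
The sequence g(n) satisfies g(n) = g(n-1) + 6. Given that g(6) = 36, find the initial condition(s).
g(6) = g(0) + 6·6, so g(0) = 36 - 36 = 0.

g(0) = 0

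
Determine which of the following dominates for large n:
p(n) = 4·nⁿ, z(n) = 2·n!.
Comparing growth rates:
Growth-rate hierarchy: log n ≺ any polynomial ≺ any exponential cⁿ (c>1) ≺ n! ≺ nⁿ.
super-exponential nⁿ dominates factorial asymptotically.

p(n) grows faster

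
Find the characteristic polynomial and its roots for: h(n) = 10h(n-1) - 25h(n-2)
Substitute h(n) = rⁿ and divide through by rⁿ⁻²: r² - 10r + 25 = 0
Factor: (r - 5)² = 0, so r = 5 (double root).
General solution: h(n) = (A + Bn)·5ⁿ

Characteristic: r² - 10r + 25 = 0, Roots: r = 5 (double root)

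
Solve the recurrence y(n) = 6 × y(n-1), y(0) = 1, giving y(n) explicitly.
Recurrence: y(n) = 6 × y(n-1), initial: y(0) = 1.
Each term is 6 times the previous, so this is geometric with ratio 6. After n steps: y(n) = y(0)·6ⁿ = 6ⁿ.

y(n) = 6ⁿ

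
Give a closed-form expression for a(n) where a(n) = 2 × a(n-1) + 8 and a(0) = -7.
Recurrence: a(n) = 2 × a(n-1) + 8, initial: a(0) = -7.
Try a(n) = A·2ⁿ + C. Substituting: A·2ⁿ + C = 2(A·2ⁿ⁻¹ + C) + 8 = A·2ⁿ + 2C + 8, so C = 2C + 8, giving C = -8. Then a(0) = A - 8 = -7 gives A = 1.

a(n) = 2ⁿ - 8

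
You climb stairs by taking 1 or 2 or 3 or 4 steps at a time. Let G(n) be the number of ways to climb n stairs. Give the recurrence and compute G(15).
Condition on the size of the last step (1 to 4): before it there were n-1, …, n-4 stairs climbed, and these cases are disjoint, so G(n) = G(n-1) + G(n-2) + G(n-3) + G(n-4) (order-4 linear recurrence).
Initial conditions by direct count (compositions of i into parts ≤ 4): G(1) = 1; G(2) = 2; G(3) = 4; G(4) = 8.
Iterating the recurrence: G(5) = 15, G(6) = 29, G(7) = 56, G(8) = 108, G(9) = 208, G(10) = 401, G(11) = 773, G(12) = 1490, G(13) = 2872, G(14) = 5536, G(15) = 10671.

G(n) = G(n-1) + G(n-2) + G(n-3) + G(n-4), G(1) = 1, G(2) = 2, G(3) = 4, G(4) = 8; G(15) = 10671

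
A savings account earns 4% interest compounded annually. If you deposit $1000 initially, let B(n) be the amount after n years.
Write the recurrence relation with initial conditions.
Each year the balance grows by 4%, i.e. is multiplied by 1 + 4/100 = 1.04, so B(n) = 1.04 × B(n-1). The initial deposit gives B(0) = 1000.
Unrolling gives the closed form B(n) = 1000 × (1.04)ⁿ.

B(n) = 1.04 × B(n-1), B(0) = 1000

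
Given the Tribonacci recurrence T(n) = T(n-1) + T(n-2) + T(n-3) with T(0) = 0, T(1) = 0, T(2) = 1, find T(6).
Computing the sequence terms:
0, 0, 1, 1, 2, 4, 7

7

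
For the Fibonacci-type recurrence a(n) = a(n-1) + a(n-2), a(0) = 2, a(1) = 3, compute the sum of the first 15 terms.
Computing the sequence terms: 2, 3, 5, 8, 13, 21, 34, 55, 89, 144, 233, 377, 610, 987, 1597
Adding these values together:

4178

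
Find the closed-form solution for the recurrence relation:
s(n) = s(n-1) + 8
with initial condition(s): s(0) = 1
Recurrence: s(n) = s(n-1) + 8, initial: s(0) = 1.
Each step adds 8, so s(n) = s(0) + 8n = 8n + 1.

s(n) = 8n + 1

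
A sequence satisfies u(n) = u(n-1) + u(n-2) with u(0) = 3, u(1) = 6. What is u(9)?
Computing the sequence terms:
3, 6, 9, 15, 24, 39, 63, 102, 165, 267

267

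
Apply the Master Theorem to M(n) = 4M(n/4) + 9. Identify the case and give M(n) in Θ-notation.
Master Theorem template: M(n) = a·M(n/b) + f(n).
Here: a=4, b=4, f(n)=9
Compute log_b(a) = log_4(4) = 1.
f(n) = 9 = O(n^(1-ε)) with ε = 1. Case 1: M(n) = Θ(n^log_b(a)) = Θ(n).

Case 1: M(n) = Θ(n)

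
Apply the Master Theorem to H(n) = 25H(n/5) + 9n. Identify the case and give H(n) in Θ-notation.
Master Theorem template: H(n) = a·H(n/b) + f(n).
Here: a=25, b=5, f(n)=9n
Compute log_b(a) = log_5(25) = 2.
f(n) = 9n = O(n^(2-ε)) with ε = 1. Case 1: H(n) = Θ(n^log_b(a)) = Θ(n^2).

Case 1: H(n) = Θ(n^2)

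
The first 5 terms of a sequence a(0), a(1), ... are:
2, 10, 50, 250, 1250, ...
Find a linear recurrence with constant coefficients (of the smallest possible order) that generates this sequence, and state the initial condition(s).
Look for the lowest-order linear relation among consecutive terms.
Observation: each term is 5× the previous.
Check at n=2: 5·10 = 50. ✓

a(n) = 5 × a(n-1), a(0) = 2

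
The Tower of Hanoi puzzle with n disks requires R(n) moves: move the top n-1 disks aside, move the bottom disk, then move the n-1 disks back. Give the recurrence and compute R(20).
Moving n disks = move the top n-1 disks aside (R(n-1) moves) + move the largest disk (1 move) + move the n-1 disks back on top (R(n-1) moves), so R(n) = 2R(n-1) + 1, with R(1) = 1 (a single disk takes one move).
First terms: 1, 3, 7, 15, 31, 63, … — each is one less than a power of 2. Indeed R(n) + 1 = 2(R(n-1) + 1) with R(1) + 1 = 2, so R(n) + 1 = 2ⁿ and R(n) = 2ⁿ - 1.
Hence R(20) = 2^20 - 1 = 1048576 - 1 = 1048575.

R(n) = 2R(n-1) + 1, R(1) = 1; R(20) = 1048575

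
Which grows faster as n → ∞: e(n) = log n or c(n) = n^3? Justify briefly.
Comparing growth rates:
Growth-rate hierarchy: log n ≺ any polynomial ≺ any exponential cⁿ (c>1) ≺ n! ≺ nⁿ.
polynomial degree 3 dominates logarithmic asymptotically.

c(n) grows faster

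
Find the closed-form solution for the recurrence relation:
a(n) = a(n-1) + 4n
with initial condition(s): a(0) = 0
Recurrence: a(n) = a(n-1) + 4n, initial: a(0) = 0.
Telescoping: a(n) = a(0) + 4·Σᵢ₌₁ⁿ i = 0 + 4·n(n+1)/2.

a(n) = 4·n(n+1)/2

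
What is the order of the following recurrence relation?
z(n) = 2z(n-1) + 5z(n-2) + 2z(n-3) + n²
The order is the largest lag k for which z(n-k) appears. Here the deepest term is z(n-3) (the n² term is non-homogeneous and does not affect the order), so the order is 3.

Order 3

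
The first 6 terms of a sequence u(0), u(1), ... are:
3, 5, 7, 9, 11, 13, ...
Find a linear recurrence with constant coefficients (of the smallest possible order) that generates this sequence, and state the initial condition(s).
Look for the lowest-order linear relation among consecutive terms.
Observation: consecutive differences are constant (= 2).
Check at n=2: 1·5 + 2 = 7. ✓

u(n) = u(n-1) + 2, u(0) = 3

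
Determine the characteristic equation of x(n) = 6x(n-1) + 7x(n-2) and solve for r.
Substitute x(n) = rⁿ and divide through by rⁿ⁻²: r² - 6r - 7 = 0
Factor: (r - 7)(r + 1) = 0, so r = 7, -1.
General solution: x(n) = A·7ⁿ + B·(-1)ⁿ

Characteristic: r² - 6r - 7 = 0, Roots: r = 7, -1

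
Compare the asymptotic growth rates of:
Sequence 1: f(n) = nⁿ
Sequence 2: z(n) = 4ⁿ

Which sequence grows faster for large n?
Comparing growth rates:
Growth-rate hierarchy: log n ≺ any polynomial ≺ any exponential cⁿ (c>1) ≺ n! ≺ nⁿ.
super-exponential nⁿ dominates exponential base 4 asymptotically.

f(n) grows faster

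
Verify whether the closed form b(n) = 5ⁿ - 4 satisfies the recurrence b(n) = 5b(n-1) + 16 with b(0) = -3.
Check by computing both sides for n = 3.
From the recurrence with b(0) = -3:
  b(0) = -3, b(1) = 1, b(2) = 21, b(3) = 121
  so the recurrence gives b(3) = 121.
From the proposed closed form b(n) = 5ⁿ - 4:
  b(3) = 121.
Both sides give 121 at n = 3, and the initial condition(s) match, so the closed form is consistent.

Yes, the closed form is correct.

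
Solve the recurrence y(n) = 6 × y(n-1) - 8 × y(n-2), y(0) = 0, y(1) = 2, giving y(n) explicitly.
Recurrence: y(n) = 6 × y(n-1) - 8 × y(n-2), initial: y(0) = 0, y(1) = 2.
Characteristic equation: r² - 6r + 8 = 0, which factors as (r - 4)(r - 2) = 0, so r = 4, 2. General solution y(n) = A·4ⁿ + B·2ⁿ. From y(0) = 0: A + B = 0. From y(1) = 2: 4A + 2B = 2. Solving gives A = 1, B = -1.

y(n) = 4ⁿ - 2ⁿ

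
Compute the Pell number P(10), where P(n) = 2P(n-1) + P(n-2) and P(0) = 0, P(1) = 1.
Computing the sequence terms:
0, 1, 2, 5, 12, 29, 70, 169, 408, 985, 2378

2378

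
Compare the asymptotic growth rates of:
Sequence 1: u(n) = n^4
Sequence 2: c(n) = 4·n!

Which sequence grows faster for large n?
Comparing growth rates:
Growth-rate hierarchy: log n ≺ any polynomial ≺ any exponential cⁿ (c>1) ≺ n! ≺ nⁿ.
factorial dominates polynomial degree 4 asymptotically.

c(n) grows faster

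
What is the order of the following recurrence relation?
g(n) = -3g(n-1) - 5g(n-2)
The order is the largest lag k for which g(n-k) appears. Here the deepest term is g(n-2), so the order is 2.

Order 2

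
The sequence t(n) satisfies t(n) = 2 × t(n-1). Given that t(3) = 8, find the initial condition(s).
In general t(n) = 2ⁿ · t(0). At n = 3: t(0) = t(3) / 2^3 = 8 / 8 = 1.

t(0) = 1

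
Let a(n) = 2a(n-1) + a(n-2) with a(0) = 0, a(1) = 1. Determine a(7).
Computing the sequence terms:
0, 1, 2, 5, 12, 29, 70, 169

169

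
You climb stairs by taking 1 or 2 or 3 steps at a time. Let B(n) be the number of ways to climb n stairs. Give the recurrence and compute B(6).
Condition on the size of the last step (1 to 3): before it there were n-1, …, n-3 stairs climbed, and these cases are disjoint, so B(n) = B(n-1) + B(n-2) + B(n-3) (order-3 linear recurrence).
Initial conditions by direct count (compositions of i into parts ≤ 3): B(1) = 1; B(2) = 2; B(3) = 4.
Iterating the recurrence: B(4) = 7, B(5) = 13, B(6) = 24.

B(n) = B(n-1) + B(n-2) + B(n-3), B(1) = 1, B(2) = 2, B(3) = 4; B(6) = 24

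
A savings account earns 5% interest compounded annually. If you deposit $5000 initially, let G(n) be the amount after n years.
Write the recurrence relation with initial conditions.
Each year the balance grows by 5%, i.e. is multiplied by 1 + 5/100 = 1.05, so G(n) = 1.05 × G(n-1). The initial deposit gives G(0) = 5000.
Unrolling gives the closed form G(n) = 5000 × (1.05)ⁿ.

G(n) = 1.05 × G(n-1), G(0) = 5000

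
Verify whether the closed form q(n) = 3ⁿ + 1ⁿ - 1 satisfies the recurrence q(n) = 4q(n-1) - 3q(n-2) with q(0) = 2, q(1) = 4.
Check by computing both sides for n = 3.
From the recurrence with q(0) = 2, q(1) = 4:
  q(0) = 2, q(1) = 4, q(2) = 10, q(3) = 28
  so the recurrence gives q(3) = 28.
From the proposed closed form q(n) = 3ⁿ + 1ⁿ - 1:
  q(3) = 27.
The recurrence gives 28 but the closed form gives 27, so the closed form does not satisfy the recurrence.

No, the closed form is incorrect.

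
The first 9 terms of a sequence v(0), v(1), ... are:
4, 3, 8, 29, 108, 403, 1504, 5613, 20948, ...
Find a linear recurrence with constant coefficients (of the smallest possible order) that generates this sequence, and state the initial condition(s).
Look for the lowest-order linear relation among consecutive terms.
Observation: v(n) - 4·v(n-1) - (-1)·v(n-2) = 0 holds for the shown terms, and no order-1 relation v(n) = α·v(n-1) + β fits.
Check at n=3: 4·8 + (-1)·3 = 29. ✓

v(n) = 4v(n-1) - v(n-2), v(0) = 4, v(1) = 3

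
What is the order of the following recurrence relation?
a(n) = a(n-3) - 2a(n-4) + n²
The order is the largest lag k for which a(n-k) appears. Here the deepest term is a(n-4) (the n² term is non-homogeneous and does not affect the order), so the order is 4.

Order 4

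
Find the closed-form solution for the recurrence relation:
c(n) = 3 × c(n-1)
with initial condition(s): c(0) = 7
Recurrence: c(n) = 3 × c(n-1), initial: c(0) = 7.
Each term is 3 times the previous, so this is geometric with ratio 3. After n steps: c(n) = c(0)·3ⁿ = 7·3ⁿ.

c(n) = 7·3ⁿ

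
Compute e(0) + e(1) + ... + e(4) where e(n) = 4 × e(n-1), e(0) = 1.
Computing the sequence terms: 1, 4, 16, 64, 256
Adding these values together:

341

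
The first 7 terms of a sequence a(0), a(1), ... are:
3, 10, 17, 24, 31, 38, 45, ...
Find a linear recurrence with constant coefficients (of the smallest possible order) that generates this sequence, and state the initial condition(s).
Look for the lowest-order linear relation among consecutive terms.
Observation: consecutive differences are constant (= 7).
Check at n=2: 1·10 + 7 = 17. ✓

a(n) = a(n-1) + 7, a(0) = 3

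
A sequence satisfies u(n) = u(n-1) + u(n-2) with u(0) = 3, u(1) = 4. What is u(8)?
Computing the sequence terms:
3, 4, 7, 11, 18, 29, 47, 76, 123

123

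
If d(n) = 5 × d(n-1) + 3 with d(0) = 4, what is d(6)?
Computing step by step:
d(0) = 4
d(1) = 5 × 4 + 3 = 23
d(2) = 5 × 23 + 3 = 118
d(3) = 5 × 118 + 3 = 593
d(4) = 5 × 593 + 3 = 2968
d(5) = 5 × 2968 + 3 = 14843
d(6) = 5 × 14843 + 3 = 74218

74218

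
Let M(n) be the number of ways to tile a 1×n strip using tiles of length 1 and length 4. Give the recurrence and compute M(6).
Condition on the last tile: it has length 1 (leaving a 1×(n-1) strip) or length 4 (leaving a 1×(n-4) strip), so M(n) = M(n-1) + M(n-4) (order-4 linear recurrence).
For 0 ≤ i < 4 only unit tiles fit, so M(i) = 1.
Iterating the recurrence: M(4) = 2, M(5) = 3, M(6) = 4.

M(n) = M(n-1) + M(n-4), with M(i) = 1 for 0 ≤ i < 4; M(6) = 4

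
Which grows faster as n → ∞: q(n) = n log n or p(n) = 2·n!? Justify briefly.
Comparing growth rates:
Growth-rate hierarchy: log n ≺ any polynomial ≺ any exponential cⁿ (c>1) ≺ n! ≺ nⁿ.
factorial dominates polynomial degree 1 (with log factor) asymptotically.

p(n) grows faster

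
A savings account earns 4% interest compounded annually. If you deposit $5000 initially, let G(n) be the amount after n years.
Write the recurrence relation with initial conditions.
Each year the balance grows by 4%, i.e. is multiplied by 1 + 4/100 = 1.04, so G(n) = 1.04 × G(n-1). The initial deposit gives G(0) = 5000.
Unrolling gives the closed form G(n) = 5000 × (1.04)ⁿ.

G(n) = 1.04 × G(n-1), G(0) = 5000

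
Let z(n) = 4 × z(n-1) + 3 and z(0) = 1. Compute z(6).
Computing step by step:
z(0) = 1
z(1) = 4 × 1 + 3 = 7
z(2) = 4 × 7 + 3 = 31
z(3) = 4 × 31 + 3 = 127
z(4) = 4 × 127 + 3 = 511
z(5) = 4 × 511 + 3 = 2047
z(6) = 4 × 2047 + 3 = 8191

8191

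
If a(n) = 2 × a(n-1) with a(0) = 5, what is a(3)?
Computing step by step:
a(0) = 5
a(1) = 2 × 5 = 10
a(2) = 2 × 10 = 20
a(3) = 2 × 20 = 40

40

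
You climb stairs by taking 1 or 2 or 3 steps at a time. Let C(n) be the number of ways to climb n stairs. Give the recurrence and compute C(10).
Condition on the size of the last step (1 to 3): before it there were n-1, …, n-3 stairs climbed, and these cases are disjoint, so C(n) = C(n-1) + C(n-2) + C(n-3) (order-3 linear recurrence).
Initial conditions by direct count (compositions of i into parts ≤ 3): C(1) = 1; C(2) = 2; C(3) = 4.
Iterating the recurrence: C(4) = 7, C(5) = 13, C(6) = 24, C(7) = 44, C(8) = 81, C(9) = 149, C(10) = 274.

C(n) = C(n-1) + C(n-2) + C(n-3), C(1) = 1, C(2) = 2, C(3) = 4; C(10) = 274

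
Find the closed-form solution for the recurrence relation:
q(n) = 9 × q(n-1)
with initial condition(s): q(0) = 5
Recurrence: q(n) = 9 × q(n-1), initial: q(0) = 5.
Each term is 9 times the previous, so this is geometric with ratio 9. After n steps: q(n) = q(0)·9ⁿ = 5·9ⁿ.

q(n) = 5·9ⁿ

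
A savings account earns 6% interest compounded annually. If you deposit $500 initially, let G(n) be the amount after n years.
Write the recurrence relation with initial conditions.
Each year the balance grows by 6%, i.e. is multiplied by 1 + 6/100 = 1.06, so G(n) = 1.06 × G(n-1). The initial deposit gives G(0) = 500.
Unrolling gives the closed form G(n) = 500 × (1.06)ⁿ.

G(n) = 1.06 × G(n-1), G(0) = 500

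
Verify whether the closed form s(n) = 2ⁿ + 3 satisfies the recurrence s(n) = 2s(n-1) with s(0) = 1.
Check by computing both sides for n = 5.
From the recurrence with s(0) = 1:
  s(0) = 1, s(1) = 2, s(2) = 4, s(3) = 8, s(4) = 16, s(5) = 32
  so the recurrence gives s(5) = 32.
From the proposed closed form s(n) = 2ⁿ + 3:
  s(5) = 35.
The recurrence gives 32 but the closed form gives 35, so the closed form does not satisfy the recurrence.

No, the closed form is incorrect.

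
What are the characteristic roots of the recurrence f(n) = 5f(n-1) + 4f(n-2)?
Substitute f(n) = rⁿ and divide through by rⁿ⁻²: r² - 5r - 4 = 0
Discriminant: 5² + 4·4 = 41, not a perfect square, so by the quadratic formula r = (5 ± √41)/2.
General solution: f(n) = A·r₁ⁿ + B·r₂ⁿ where r₁,r₂ = (5 ± √41)/2

Characteristic: r² - 5r - 4 = 0, Roots: r = (5 ± √41)/2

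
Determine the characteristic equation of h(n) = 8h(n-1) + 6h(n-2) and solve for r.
Substitute h(n) = rⁿ and divide through by rⁿ⁻²: r² - 8r - 6 = 0
Discriminant: 8² + 4·6 = 88, not a perfect square, so by the quadratic formula r = (8 ± √88)/2.
General solution: h(n) = A·r₁ⁿ + B·r₂ⁿ where r₁,r₂ = (8 ± √88)/2

Characteristic: r² - 8r - 6 = 0, Roots: r = (8 ± √88)/2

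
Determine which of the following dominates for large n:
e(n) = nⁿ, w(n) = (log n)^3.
Comparing growth rates:
Growth-rate hierarchy: log n ≺ any polynomial ≺ any exponential cⁿ (c>1) ≺ n! ≺ nⁿ.
super-exponential nⁿ dominates polylogarithmic (log n)^3 asymptotically.

e(n) grows faster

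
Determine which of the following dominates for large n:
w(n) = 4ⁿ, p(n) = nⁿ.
Comparing growth rates:
Growth-rate hierarchy: log n ≺ any polynomial ≺ any exponential cⁿ (c>1) ≺ n! ≺ nⁿ.
super-exponential nⁿ dominates exponential base 4 asymptotically.

p(n) grows faster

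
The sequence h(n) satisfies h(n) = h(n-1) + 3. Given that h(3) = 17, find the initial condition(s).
h(3) = h(0) + 3·3, so h(0) = 17 - 9 = 8.

h(0) = 8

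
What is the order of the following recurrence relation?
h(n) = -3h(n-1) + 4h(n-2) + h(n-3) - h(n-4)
The order is the largest lag k for which h(n-k) appears. Here the deepest term is h(n-4), so the order is 4.

Order 4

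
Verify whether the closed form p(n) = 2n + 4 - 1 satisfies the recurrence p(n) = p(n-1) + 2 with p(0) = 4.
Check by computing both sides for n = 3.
From the recurrence with p(0) = 4:
  p(0) = 4, p(1) = 6, p(2) = 8, p(3) = 10
  so the recurrence gives p(3) = 10.
From the proposed closed form p(n) = 2n + 4 - 1:
  p(3) = 9.
The recurrence gives 10 but the closed form gives 9, so the closed form does not satisfy the recurrence.

No, the closed form is incorrect.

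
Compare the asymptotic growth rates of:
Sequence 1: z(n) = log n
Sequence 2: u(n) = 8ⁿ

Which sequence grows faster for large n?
Comparing growth rates:
Growth-rate hierarchy: log n ≺ any polynomial ≺ any exponential cⁿ (c>1) ≺ n! ≺ nⁿ.
exponential base 8 dominates logarithmic asymptotically.

u(n) grows faster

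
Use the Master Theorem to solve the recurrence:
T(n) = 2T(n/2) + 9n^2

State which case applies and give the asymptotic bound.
Master Theorem template: T(n) = a·T(n/b) + f(n).
Here: a=2, b=2, f(n)=9n^2
Compute log_b(a) = log_2(2) = 1.
f(n) = 9n^2 = Ω(n^(1+ε)) with ε = 1, and the regularity condition holds (a·f(n/b) = (a/b^2)·f(n) with a/b^2 = 2^-1 < 1). Case 3: T(n) = Θ(f(n)) = Θ(n^2).

Case 3: T(n) = Θ(n^2)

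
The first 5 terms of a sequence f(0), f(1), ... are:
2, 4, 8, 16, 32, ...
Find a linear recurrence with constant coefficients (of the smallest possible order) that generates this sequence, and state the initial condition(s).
Look for the lowest-order linear relation among consecutive terms.
Observation: each term is 2× the previous.
Check at n=2: 2·4 = 8. ✓

f(n) = 2 × f(n-1), f(0) = 2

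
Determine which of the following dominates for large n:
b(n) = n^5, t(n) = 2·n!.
Comparing growth rates:
Growth-rate hierarchy: log n ≺ any polynomial ≺ any exponential cⁿ (c>1) ≺ n! ≺ nⁿ.
factorial dominates polynomial degree 5 asymptotically.

t(n) grows faster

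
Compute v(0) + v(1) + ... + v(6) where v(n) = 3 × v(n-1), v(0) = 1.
Computing the sequence terms: 1, 3, 9, 27, 81, 243, 729
Adding these values together:

1093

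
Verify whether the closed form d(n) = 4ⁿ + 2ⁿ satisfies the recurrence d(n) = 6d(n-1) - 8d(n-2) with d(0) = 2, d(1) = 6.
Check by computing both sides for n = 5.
From the recurrence with d(0) = 2, d(1) = 6:
  d(0) = 2, d(1) = 6, d(2) = 20, d(3) = 72, d(4) = 272, d(5) = 1056
  so the recurrence gives d(5) = 1056.
From the proposed closed form d(n) = 4ⁿ + 2ⁿ:
  d(5) = 1056.
Both sides give 1056 at n = 5, and the initial condition(s) match, so the closed form is consistent.

Yes, the closed form is correct.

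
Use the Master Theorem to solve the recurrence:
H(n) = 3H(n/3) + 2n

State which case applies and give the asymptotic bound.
Master Theorem template: H(n) = a·H(n/b) + f(n).
Here: a=3, b=3, f(n)=2n
Compute log_b(a) = log_3(3) = 1.
f(n) = 2n = Θ(n). Case 2: H(n) = Θ(n log n).

Case 2: H(n) = Θ(n log n)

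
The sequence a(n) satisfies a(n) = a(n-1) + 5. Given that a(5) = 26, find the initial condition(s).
a(5) = a(0) + 5·5, so a(0) = 26 - 25 = 1.

a(0) = 1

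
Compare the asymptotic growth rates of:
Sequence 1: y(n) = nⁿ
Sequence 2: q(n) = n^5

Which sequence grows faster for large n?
Comparing growth rates:
Growth-rate hierarchy: log n ≺ any polynomial ≺ any exponential cⁿ (c>1) ≺ n! ≺ nⁿ.
super-exponential nⁿ dominates polynomial degree 5 asymptotically.

y(n) grows faster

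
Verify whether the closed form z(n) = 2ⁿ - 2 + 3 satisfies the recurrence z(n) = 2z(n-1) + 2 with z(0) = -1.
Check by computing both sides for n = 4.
From the recurrence with z(0) = -1:
  z(0) = -1, z(1) = 0, z(2) = 2, z(3) = 6, z(4) = 14
  so the recurrence gives z(4) = 14.
From the proposed closed form z(n) = 2ⁿ - 2 + 3:
  z(4) = 17.
The recurrence gives 14 but the closed form gives 17, so the closed form does not satisfy the recurrence.

No, the closed form is incorrect.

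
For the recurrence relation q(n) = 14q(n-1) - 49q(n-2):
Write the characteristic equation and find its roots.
Substitute q(n) = rⁿ and divide through by rⁿ⁻²: r² - 14r + 49 = 0
Factor: (r - 7)² = 0, so r = 7 (double root).
General solution: q(n) = (A + Bn)·7ⁿ

Characteristic: r² - 14r + 49 = 0, Roots: r = 7 (double root)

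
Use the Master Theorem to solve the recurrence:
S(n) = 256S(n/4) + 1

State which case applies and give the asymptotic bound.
Master Theorem template: S(n) = a·S(n/b) + f(n).
Here: a=256, b=4, f(n)=1
Compute log_b(a) = log_4(256) = 4.
f(n) = 1 = O(n^(4-ε)) with ε = 4. Case 1: S(n) = Θ(n^log_b(a)) = Θ(n^4).

Case 1: S(n) = Θ(n^4)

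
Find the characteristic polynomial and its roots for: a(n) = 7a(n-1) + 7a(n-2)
Substitute a(n) = rⁿ and divide through by rⁿ⁻²: r² - 7r - 7 = 0
Discriminant: 7² + 4·7 = 77, not a perfect square, so by the quadratic formula r = (7 ± √77)/2.
General solution: a(n) = A·r₁ⁿ + B·r₂ⁿ where r₁,r₂ = (7 ± √77)/2

Characteristic: r² - 7r - 7 = 0, Roots: r = (7 ± √77)/2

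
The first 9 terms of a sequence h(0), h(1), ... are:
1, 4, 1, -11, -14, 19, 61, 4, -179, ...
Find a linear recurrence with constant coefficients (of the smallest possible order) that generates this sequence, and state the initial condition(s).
Look for the lowest-order linear relation among consecutive terms.
Observation: h(n) - 1·h(n-1) - (-3)·h(n-2) = 0 holds for the shown terms, and no order-1 relation h(n) = α·h(n-1) + β fits.
Check at n=3: 1·1 + (-3)·4 = -11. ✓

h(n) = h(n-1) - 3h(n-2), h(0) = 1, h(1) = 4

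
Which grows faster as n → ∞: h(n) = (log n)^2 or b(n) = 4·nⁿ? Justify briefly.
Comparing growth rates:
Growth-rate hierarchy: log n ≺ any polynomial ≺ any exponential cⁿ (c>1) ≺ n! ≺ nⁿ.
super-exponential nⁿ dominates polylogarithmic (log n)^2 asymptotically.

b(n) grows faster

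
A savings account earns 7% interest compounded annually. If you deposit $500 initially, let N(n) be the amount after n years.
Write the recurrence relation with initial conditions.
Each year the balance grows by 7%, i.e. is multiplied by 1 + 7/100 = 1.07, so N(n) = 1.07 × N(n-1). The initial deposit gives N(0) = 500.
Unrolling gives the closed form N(n) = 500 × (1.07)ⁿ.

N(n) = 1.07 × N(n-1), N(0) = 500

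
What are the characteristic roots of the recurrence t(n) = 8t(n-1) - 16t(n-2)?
Substitute t(n) = rⁿ and divide through by rⁿ⁻²: r² - 8r + 16 = 0
Factor: (r - 4)² = 0, so r = 4 (double root).
General solution: t(n) = (A + Bn)·4ⁿ

Characteristic: r² - 8r + 16 = 0, Roots: r = 4 (double root)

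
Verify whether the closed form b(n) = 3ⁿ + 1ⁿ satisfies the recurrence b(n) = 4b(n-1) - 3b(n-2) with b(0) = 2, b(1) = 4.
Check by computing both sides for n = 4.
From the recurrence with b(0) = 2, b(1) = 4:
  b(0) = 2, b(1) = 4, b(2) = 10, b(3) = 28, b(4) = 82
  so the recurrence gives b(4) = 82.
From the proposed closed form b(n) = 3ⁿ + 1ⁿ:
  b(4) = 82.
Both sides give 82 at n = 4, and the initial condition(s) match, so the closed form is consistent.

Yes, the closed form is correct.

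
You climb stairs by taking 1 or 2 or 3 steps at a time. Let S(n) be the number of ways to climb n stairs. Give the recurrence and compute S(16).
Condition on the size of the last step (1 to 3): before it there were n-1, …, n-3 stairs climbed, and these cases are disjoint, so S(n) = S(n-1) + S(n-2) + S(n-3) (order-3 linear recurrence).
Initial conditions by direct count (compositions of i into parts ≤ 3): S(1) = 1; S(2) = 2; S(3) = 4.
Iterating the recurrence: S(4) = 7, S(5) = 13, S(6) = 24, S(7) = 44, S(8) = 81, S(9) = 149, S(10) = 274, S(11) = 504, S(12) = 927, S(13) = 1705, S(14) = 3136, S(15) = 5768, S(16) = 10609.

S(n) = S(n-1) + S(n-2) + S(n-3), S(1) = 1, S(2) = 2, S(3) = 4; S(16) = 10609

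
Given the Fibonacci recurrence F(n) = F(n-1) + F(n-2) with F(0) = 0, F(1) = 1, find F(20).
Computing the sequence terms:
0, 1, 1, 2, 3, 5, 8, 13, 21, 34, 55, 89, 144, 233, 377, 610, 987, 1597, 2584, 4181, 6765

6765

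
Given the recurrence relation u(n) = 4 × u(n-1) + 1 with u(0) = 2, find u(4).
Computing step by step:
u(0) = 2
u(1) = 4 × 2 + 1 = 9
u(2) = 4 × 9 + 1 = 37
u(3) = 4 × 37 + 1 = 149
u(4) = 4 × 149 + 1 = 597

597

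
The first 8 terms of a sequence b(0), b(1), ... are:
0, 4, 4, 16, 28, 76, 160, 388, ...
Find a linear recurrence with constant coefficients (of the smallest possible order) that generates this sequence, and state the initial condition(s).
Look for the lowest-order linear relation among consecutive terms.
Observation: b(n) - 1·b(n-1) - (3)·b(n-2) = 0 holds for the shown terms, and no order-1 relation b(n) = α·b(n-1) + β fits.
Check at n=3: 1·4 + (3)·4 = 16. ✓

b(n) = b(n-1) + 3b(n-2), b(0) = 0, b(1) = 4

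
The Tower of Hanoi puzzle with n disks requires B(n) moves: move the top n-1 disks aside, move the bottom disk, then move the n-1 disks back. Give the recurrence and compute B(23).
Moving n disks = move the top n-1 disks aside (B(n-1) moves) + move the largest disk (1 move) + move the n-1 disks back on top (B(n-1) moves), so B(n) = 2B(n-1) + 1, with B(1) = 1 (a single disk takes one move).
First terms: 1, 3, 7, 15, 31, 63, … — each is one less than a power of 2. Indeed B(n) + 1 = 2(B(n-1) + 1) with B(1) + 1 = 2, so B(n) + 1 = 2ⁿ and B(n) = 2ⁿ - 1.
Hence B(23) = 2^23 - 1 = 8388608 - 1 = 8388607.

B(n) = 2B(n-1) + 1, B(1) = 1; B(23) = 8388607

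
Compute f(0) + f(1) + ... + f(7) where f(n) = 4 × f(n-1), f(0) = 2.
Computing the sequence terms: 2, 8, 32, 128, 512, 2048, 8192, 32768
Adding these values together:

43690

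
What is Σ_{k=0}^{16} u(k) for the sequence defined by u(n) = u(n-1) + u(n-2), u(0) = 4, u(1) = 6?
Computing the sequence terms: 4, 6, 10, 16, 26, 42, 68, 110, 178, 288, 466, 754, 1220, 1974, 3194, 5168, 8362
Adding these values together:

21886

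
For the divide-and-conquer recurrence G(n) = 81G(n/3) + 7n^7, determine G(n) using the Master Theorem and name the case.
Master Theorem template: G(n) = a·G(n/b) + f(n).
Here: a=81, b=3, f(n)=7n^7
Compute log_b(a) = log_3(81) = 4.
f(n) = 7n^7 = Ω(n^(4+ε)) with ε = 3, and the regularity condition holds (a·f(n/b) = (a/b^7)·f(n) with a/b^7 = 3^-3 < 1). Case 3: G(n) = Θ(f(n)) = Θ(n^7).

Case 3: G(n) = Θ(n^7)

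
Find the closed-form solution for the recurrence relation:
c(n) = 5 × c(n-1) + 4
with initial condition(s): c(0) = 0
Recurrence: c(n) = 5 × c(n-1) + 4, initial: c(0) = 0.
Try c(n) = A·5ⁿ + C. Substituting: A·5ⁿ + C = 5(A·5ⁿ⁻¹ + C) + 4 = A·5ⁿ + 5C + 4, so C = 5C + 4, giving C = -1. Then c(0) = A - 1 = 0 gives A = 1.

c(n) = 5ⁿ - 1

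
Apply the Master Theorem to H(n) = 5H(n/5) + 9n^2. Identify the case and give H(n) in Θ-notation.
Master Theorem template: H(n) = a·H(n/b) + f(n).
Here: a=5, b=5, f(n)=9n^2
Compute log_b(a) = log_5(5) = 1.
f(n) = 9n^2 = Ω(n^(1+ε)) with ε = 1, and the regularity condition holds (a·f(n/b) = (a/b^2)·f(n) with a/b^2 = 5^-1 < 1). Case 3: H(n) = Θ(f(n)) = Θ(n^2).

Case 3: H(n) = Θ(n^2)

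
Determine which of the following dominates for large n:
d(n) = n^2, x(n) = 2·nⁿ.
Comparing growth rates:
Growth-rate hierarchy: log n ≺ any polynomial ≺ any exponential cⁿ (c>1) ≺ n! ≺ nⁿ.
super-exponential nⁿ dominates polynomial degree 2 asymptotically.

x(n) grows faster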